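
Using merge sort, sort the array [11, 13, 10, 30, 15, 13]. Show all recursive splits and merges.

Merge sort trace:

Split: [11, 13, 10, 30, 15, 13] -> [11, 13, 10] and [30, 15, 13]
  Split: [11, 13, 10] -> [11] and [13, 10]
    Split: [13, 10] -> [13] and [10]
    Merge: [13] + [10] -> [10, 13]
  Merge: [11] + [10, 13] -> [10, 11, 13]
  Split: [30, 15, 13] -> [30] and [15, 13]
    Split: [15, 13] -> [15] and [13]
    Merge: [15] + [13] -> [13, 15]
  Merge: [30] + [13, 15] -> [13, 15, 30]
Merge: [10, 11, 13] + [13, 15, 30] -> [10, 11, 13, 13, 15, 30]

Final sorted array: [10, 11, 13, 13, 15, 30]

The merge sort proceeds by recursively splitting the array and merging sorted halves.
After all merges, the sorted array is [10, 11, 13, 13, 15, 30].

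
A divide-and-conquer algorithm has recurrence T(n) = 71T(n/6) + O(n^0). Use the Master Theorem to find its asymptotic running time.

Master Theorem for T(n) = 71T(n/6) + O(n^0):

a = 71, b = 6, c = 0
log_b(a) = log_6(71) = 2.3790

Case 1: c = 0 < log_6(71) = 2.3790
T(n) = O(n^(log_6 71))

For T(n) = 71T(n/6) + O(n^0): log_6(71) = 2.3790. This is Case 1 of the Master Theorem (c < log_b(a), work dominated by leaves), giving O(n^(log_6 71)).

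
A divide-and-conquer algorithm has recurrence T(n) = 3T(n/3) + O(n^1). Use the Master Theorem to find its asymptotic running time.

Master Theorem for T(n) = 3T(n/3) + O(n^1):

a = 3, b = 3, c = 1
log_b(a) = log_3(3) = 1.0000

Case 2: c = 1 = log_3(3) = 1.0000
T(n) = O(n^1 log n) = O(n log n)

For T(n) = 3T(n/3) + O(n^1): log_3(3) = 1.0000. This is Case 2 of the Master Theorem (c = log_b(a), equal work at all levels), giving O(n log n).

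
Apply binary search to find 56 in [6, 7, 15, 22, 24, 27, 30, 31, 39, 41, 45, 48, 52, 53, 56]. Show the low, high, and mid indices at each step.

Binary search for 56 in [6, 7, 15, 22, 24, 27, 30, 31, 39, 41, 45, 48, 52, 53, 56]:

lo=0, hi=14, mid=7, arr[mid]=31 -> 31 < 56, search right half
lo=8, hi=14, mid=11, arr[mid]=48 -> 48 < 56, search right half
lo=12, hi=14, mid=13, arr[mid]=53 -> 53 < 56, search right half
lo=14, hi=14, mid=14, arr[mid]=56 -> Found target at index 14!

Binary search finds 56 at index 14 after 4 comparisons. The search repeatedly halves the search space by comparing with the middle element.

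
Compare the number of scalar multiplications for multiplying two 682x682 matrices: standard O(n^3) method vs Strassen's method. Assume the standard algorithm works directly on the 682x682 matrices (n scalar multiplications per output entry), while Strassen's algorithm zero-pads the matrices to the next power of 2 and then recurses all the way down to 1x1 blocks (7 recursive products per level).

Matrix multiplication for 682x682 matrices:

Strassen's algorithm requires power-of-2 dimensions. Pad 682x682 to 1024x1024 (next power of 2).

Standard algorithm: 682^3 = 317214568 multiplications
Strassen's algorithm: 7^(log2(1024)) = 7^10 = 282475249 multiplications
Savings: 317214568 - 282475249 = 34739319 multiplications

Standard: 317214568 multiplications (682^3). Strassen: 282475249 multiplications (7^10, after padding to 1024x1024). Strassen reduces 8 recursive multiplications to 7 at each level.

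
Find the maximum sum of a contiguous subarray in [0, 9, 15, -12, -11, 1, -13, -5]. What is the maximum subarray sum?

Using Kadane's algorithm on [0, 9, 15, -12, -11, 1, -13, -5]:

Scanning through the array:
Position 1 (value 9): max_ending_here = 9, max_so_far = 9
Position 2 (value 15): max_ending_here = 24, max_so_far = 24
Position 3 (value -12): max_ending_here = 12, max_so_far = 24
Position 4 (value -11): max_ending_here = 1, max_so_far = 24
Position 5 (value 1): max_ending_here = 2, max_so_far = 24
Position 6 (value -13): max_ending_here = -11, max_so_far = 24
Position 7 (value -5): max_ending_here = -5, max_so_far = 24

Maximum subarray: [0, 9, 15]
Maximum sum: 24

The maximum subarray is [0, 9, 15] with sum 24. This subarray runs from index 0 to index 2.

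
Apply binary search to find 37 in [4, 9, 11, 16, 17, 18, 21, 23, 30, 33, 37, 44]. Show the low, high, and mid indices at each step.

Binary search for 37 in [4, 9, 11, 16, 17, 18, 21, 23, 30, 33, 37, 44]:

lo=0, hi=11, mid=5, arr[mid]=18 -> 18 < 37, search right half
lo=6, hi=11, mid=8, arr[mid]=30 -> 30 < 37, search right half
lo=9, hi=11, mid=10, arr[mid]=37 -> Found target at index 10!

Binary search finds 37 at index 10 after 3 comparisons. The search repeatedly halves the search space by comparing with the middle element.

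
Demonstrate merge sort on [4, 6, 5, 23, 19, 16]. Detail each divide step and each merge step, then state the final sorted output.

Merge sort trace:

Split: [4, 6, 5, 23, 19, 16] -> [4, 6, 5] and [23, 19, 16]
  Split: [4, 6, 5] -> [4] and [6, 5]
    Split: [6, 5] -> [6] and [5]
    Merge: [6] + [5] -> [5, 6]
  Merge: [4] + [5, 6] -> [4, 5, 6]
  Split: [23, 19, 16] -> [23] and [19, 16]
    Split: [19, 16] -> [19] and [16]
    Merge: [19] + [16] -> [16, 19]
  Merge: [23] + [16, 19] -> [16, 19, 23]
Merge: [4, 5, 6] + [16, 19, 23] -> [4, 5, 6, 16, 19, 23]

Final sorted array: [4, 5, 6, 16, 19, 23]

The merge sort proceeds by recursively splitting the array and merging sorted halves.
After all merges, the sorted array is [4, 5, 6, 16, 19, 23].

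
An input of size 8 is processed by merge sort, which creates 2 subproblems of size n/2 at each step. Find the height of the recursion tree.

For divide and conquer with division factor 2:

Problem sizes at each level:
Level 0: 8
Level 1: 4
Level 2: 2
Level 3: 1

The root is level 0 and the size-1 base case is level 3 (the tree spans levels 0 through 3, i.e. 4 levels counting the root), so the depth is the number of divisions: log_2(8) = 3

The recursion tree depth is log_2(8) = 3. At each level, the problem size is divided by 2, so it takes 3 divisions to reduce to a base case of size 1. The algorithm makes 2 recursive calls at each level.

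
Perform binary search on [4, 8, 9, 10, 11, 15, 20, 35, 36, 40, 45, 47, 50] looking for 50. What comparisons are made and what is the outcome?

Binary search for 50 in [4, 8, 9, 10, 11, 15, 20, 35, 36, 40, 45, 47, 50]:

lo=0, hi=12, mid=6, arr[mid]=20 -> 20 < 50, search right half
lo=7, hi=12, mid=9, arr[mid]=40 -> 40 < 50, search right half
lo=10, hi=12, mid=11, arr[mid]=47 -> 47 < 50, search right half
lo=12, hi=12, mid=12, arr[mid]=50 -> Found target at index 12!

Binary search finds 50 at index 12 after 4 comparisons. The search repeatedly halves the search space by comparing with the middle element.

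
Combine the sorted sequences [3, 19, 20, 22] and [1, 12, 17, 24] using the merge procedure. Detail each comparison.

Merging process:

Compare 3 vs 1: take 1 from right. Merged: [1]
Compare 3 vs 12: take 3 from left. Merged: [1, 3]
Compare 19 vs 12: take 12 from right. Merged: [1, 3, 12]
Compare 19 vs 17: take 17 from right. Merged: [1, 3, 12, 17]
Compare 19 vs 24: take 19 from left. Merged: [1, 3, 12, 17, 19]
Compare 20 vs 24: take 20 from left. Merged: [1, 3, 12, 17, 19, 20]
Compare 22 vs 24: take 22 from left. Merged: [1, 3, 12, 17, 19, 20, 22]
Append remaining from right: [24]. Merged: [1, 3, 12, 17, 19, 20, 22, 24]

Final merged array: [1, 3, 12, 17, 19, 20, 22, 24]
Total comparisons: 7

The merged array is [1, 3, 12, 17, 19, 20, 22, 24], requiring 7 comparisons. The merge step runs in O(n) time where n is the total number of elements.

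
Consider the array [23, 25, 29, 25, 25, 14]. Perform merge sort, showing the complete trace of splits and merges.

Merge sort trace:

Split: [23, 25, 29, 25, 25, 14] -> [23, 25, 29] and [25, 25, 14]
  Split: [23, 25, 29] -> [23] and [25, 29]
    Split: [25, 29] -> [25] and [29]
    Merge: [25] + [29] -> [25, 29]
  Merge: [23] + [25, 29] -> [23, 25, 29]
  Split: [25, 25, 14] -> [25] and [25, 14]
    Split: [25, 14] -> [25] and [14]
    Merge: [25] + [14] -> [14, 25]
  Merge: [25] + [14, 25] -> [14, 25, 25]
Merge: [23, 25, 29] + [14, 25, 25] -> [14, 23, 25, 25, 25, 29]

Final sorted array: [14, 23, 25, 25, 25, 29]

The merge sort proceeds by recursively splitting the array and merging sorted halves.
After all merges, the sorted array is [14, 23, 25, 25, 25, 29].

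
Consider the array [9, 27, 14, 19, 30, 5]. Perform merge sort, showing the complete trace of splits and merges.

Merge sort trace:

Split: [9, 27, 14, 19, 30, 5] -> [9, 27, 14] and [19, 30, 5]
  Split: [9, 27, 14] -> [9] and [27, 14]
    Split: [27, 14] -> [27] and [14]
    Merge: [27] + [14] -> [14, 27]
  Merge: [9] + [14, 27] -> [9, 14, 27]
  Split: [19, 30, 5] -> [19] and [30, 5]
    Split: [30, 5] -> [30] and [5]
    Merge: [30] + [5] -> [5, 30]
  Merge: [19] + [5, 30] -> [5, 19, 30]
Merge: [9, 14, 27] + [5, 19, 30] -> [5, 9, 14, 19, 27, 30]

Final sorted array: [5, 9, 14, 19, 27, 30]

The merge sort proceeds by recursively splitting the array and merging sorted halves.
After all merges, the sorted array is [5, 9, 14, 19, 27, 30].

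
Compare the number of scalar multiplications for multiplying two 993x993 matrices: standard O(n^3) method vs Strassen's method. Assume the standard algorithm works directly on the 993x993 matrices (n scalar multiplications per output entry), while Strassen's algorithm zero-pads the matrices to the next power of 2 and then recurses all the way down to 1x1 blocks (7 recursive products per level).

Matrix multiplication for 993x993 matrices:

Strassen's algorithm requires power-of-2 dimensions. Pad 993x993 to 1024x1024 (next power of 2).

Standard algorithm: 993^3 = 979146657 multiplications
Strassen's algorithm: 7^(log2(1024)) = 7^10 = 282475249 multiplications
Savings: 979146657 - 282475249 = 696671408 multiplications

Standard: 979146657 multiplications (993^3). Strassen: 282475249 multiplications (7^10, after padding to 1024x1024). Strassen reduces 8 recursive multiplications to 7 at each level.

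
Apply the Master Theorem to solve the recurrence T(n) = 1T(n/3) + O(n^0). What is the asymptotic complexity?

Master Theorem for T(n) = 1T(n/3) + O(n^0):

a = 1, b = 3, c = 0
log_b(a) = log_3(1) = 0.0000

Case 2: c = 0 = log_3(1) = 0.0000
T(n) = O(n^0 log n) = O(log n)

For T(n) = 1T(n/3) + O(n^0): log_3(1) = 0.0000. This is Case 2 of the Master Theorem (c = log_b(a), equal work at all levels), giving O(log n).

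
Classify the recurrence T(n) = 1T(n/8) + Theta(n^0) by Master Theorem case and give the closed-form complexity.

Master Theorem for T(n) = 1T(n/8) + O(n^0):

a = 1, b = 8, c = 0
log_b(a) = log_8(1) = 0.0000

Case 2: c = 0 = log_8(1) = 0.0000
T(n) = O(n^0 log n) = O(log n)

For T(n) = 1T(n/8) + O(n^0): log_8(1) = 0.0000. This is Case 2 of the Master Theorem (c = log_b(a), equal work at all levels), giving O(log n).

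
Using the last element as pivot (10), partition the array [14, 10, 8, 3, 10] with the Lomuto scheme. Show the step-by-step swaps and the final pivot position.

Lomuto partition with pivot = 10:

Initial array: [14, 10, 8, 3, 10]

arr[0]=14 > 10: no swap
arr[1]=10 <= 10: swap with position 0, array becomes [10, 14, 8, 3, 10]
arr[2]=8 <= 10: swap with position 1, array becomes [10, 8, 14, 3, 10]
arr[3]=3 <= 10: swap with position 2, array becomes [10, 8, 3, 14, 10]

Place pivot at position 3: [10, 8, 3, 10, 14]
Pivot position: 3

After partitioning with pivot 10, the array becomes [10, 8, 3, 10, 14]. The pivot is placed at index 3. All elements to the left of the pivot are <= 10, and all elements to the right are > 10.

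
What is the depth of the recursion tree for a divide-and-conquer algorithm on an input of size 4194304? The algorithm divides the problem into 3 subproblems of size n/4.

For divide and conquer with division factor 4:

Problem sizes at each level:
Level 0: 4194304
Level 1: 1048576
Level 2: 262144
Level 3: 65536
Level 4: 16384
Level 5: 4096
Level 6: 1024
Level 7: 256
Level 8: 64
Level 9: 16
Level 10: 4
Level 11: 1

The root is level 0 and the size-1 base case is level 11 (the tree spans levels 0 through 11, i.e. 12 levels counting the root), so the depth is the number of divisions: log_4(4194304) = 11

The recursion tree depth is log_4(4194304) = 11. At each level, the problem size is divided by 4, so it takes 11 divisions to reduce to a base case of size 1. The algorithm makes 3 recursive calls at each level.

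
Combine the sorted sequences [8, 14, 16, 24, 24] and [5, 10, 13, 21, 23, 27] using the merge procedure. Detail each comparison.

Merging process:

Compare 8 vs 5: take 5 from right. Merged: [5]
Compare 8 vs 10: take 8 from left. Merged: [5, 8]
Compare 14 vs 10: take 10 from right. Merged: [5, 8, 10]
Compare 14 vs 13: take 13 from right. Merged: [5, 8, 10, 13]
Compare 14 vs 21: take 14 from left. Merged: [5, 8, 10, 13, 14]
Compare 16 vs 21: take 16 from left. Merged: [5, 8, 10, 13, 14, 16]
Compare 24 vs 21: take 21 from right. Merged: [5, 8, 10, 13, 14, 16, 21]
Compare 24 vs 23: take 23 from right. Merged: [5, 8, 10, 13, 14, 16, 21, 23]
Compare 24 vs 27: take 24 from left. Merged: [5, 8, 10, 13, 14, 16, 21, 23, 24]
Compare 24 vs 27: take 24 from left. Merged: [5, 8, 10, 13, 14, 16, 21, 23, 24, 24]
Append remaining from right: [27]. Merged: [5, 8, 10, 13, 14, 16, 21, 23, 24, 24, 27]

Final merged array: [5, 8, 10, 13, 14, 16, 21, 23, 24, 24, 27]
Total comparisons: 10

The merged array is [5, 8, 10, 13, 14, 16, 21, 23, 24, 24, 27], requiring 10 comparisons. The merge step runs in O(n) time where n is the total number of elements.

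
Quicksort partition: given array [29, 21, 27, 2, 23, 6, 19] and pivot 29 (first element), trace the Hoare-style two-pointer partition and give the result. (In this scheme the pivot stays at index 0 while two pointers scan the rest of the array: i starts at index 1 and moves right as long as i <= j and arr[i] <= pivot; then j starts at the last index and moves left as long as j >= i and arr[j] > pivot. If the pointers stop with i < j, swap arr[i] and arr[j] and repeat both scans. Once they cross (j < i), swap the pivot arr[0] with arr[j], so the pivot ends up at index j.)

Hoare-style two-pointer partition with pivot = 29:

Initial array: [29, 21, 27, 2, 23, 6, 19]

Pointers start at i = 1, j = 6.
i ends at 7, j ends at 6: the pointers have crossed (j < i), so scanning stops.

Swap pivot arr[0] with arr[6] to place pivot at position 6: [19, 21, 27, 2, 23, 6, 29]
Pivot position: 6

After partitioning with pivot 29, the array becomes [19, 21, 27, 2, 23, 6, 29]. The pivot is placed at index 6. All elements to the left of the pivot are <= 29, and all elements to the right are > 29.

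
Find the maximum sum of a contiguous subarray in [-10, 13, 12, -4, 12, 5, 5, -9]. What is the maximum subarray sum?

Using Kadane's algorithm on [-10, 13, 12, -4, 12, 5, 5, -9]:

Scanning through the array:
Position 1 (value 13): max_ending_here = 13, max_so_far = 13
Position 2 (value 12): max_ending_here = 25, max_so_far = 25
Position 3 (value -4): max_ending_here = 21, max_so_far = 25
Position 4 (value 12): max_ending_here = 33, max_so_far = 33
Position 5 (value 5): max_ending_here = 38, max_so_far = 38
Position 6 (value 5): max_ending_here = 43, max_so_far = 43
Position 7 (value -9): max_ending_here = 34, max_so_far = 43

Maximum subarray: [13, 12, -4, 12, 5, 5]
Maximum sum: 43

The maximum subarray is [13, 12, -4, 12, 5, 5] with sum 43. This subarray runs from index 1 to index 6.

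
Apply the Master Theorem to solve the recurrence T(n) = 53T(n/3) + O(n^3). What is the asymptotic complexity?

Master Theorem for T(n) = 53T(n/3) + O(n^3):

a = 53, b = 3, c = 3
log_b(a) = log_3(53) = 3.6139

Case 1: c = 3 < log_3(53) = 3.6139
T(n) = O(n^(log_3 53))

For T(n) = 53T(n/3) + O(n^3): log_3(53) = 3.6139. This is Case 1 of the Master Theorem (c < log_b(a), work dominated by leaves), giving O(n^(log_3 53)).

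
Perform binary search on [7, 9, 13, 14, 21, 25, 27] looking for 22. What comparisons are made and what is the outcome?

Binary search for 22 in [7, 9, 13, 14, 21, 25, 27]:

lo=0, hi=6, mid=3, arr[mid]=14 -> 14 < 22, search right half
lo=4, hi=6, mid=5, arr[mid]=25 -> 25 > 22, search left half
lo=4, hi=4, mid=4, arr[mid]=21 -> 21 < 22, search right half
lo=5 > hi=4, target 22 not found

Binary search determines that 22 is not in the array after 3 comparisons. The search space was exhausted without finding the target.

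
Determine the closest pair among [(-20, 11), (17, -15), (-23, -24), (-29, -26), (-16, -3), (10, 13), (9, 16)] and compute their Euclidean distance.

Computing all pairwise distances among 7 points:

d((-20, 11), (17, -15)) = 45.2217
d((-20, 11), (-23, -24)) = 35.1283
d((-20, 11), (-29, -26)) = 38.0789
d((-20, 11), (-16, -3)) = 14.5602
d((-20, 11), (10, 13)) = 30.0666
d((-20, 11), (9, 16)) = 29.4279
d((17, -15), (-23, -24)) = 41.0
d((17, -15), (-29, -26)) = 47.2969
d((17, -15), (-16, -3)) = 35.1141
d((17, -15), (10, 13)) = 28.8617
d((17, -15), (9, 16)) = 32.0156
d((-23, -24), (-29, -26)) = 6.3246
d((-23, -24), (-16, -3)) = 22.1359
d((-23, -24), (10, 13)) = 49.5782
d((-23, -24), (9, 16)) = 51.225
d((-29, -26), (-16, -3)) = 26.4197
d((-29, -26), (10, 13)) = 55.1543
d((-29, -26), (9, 16)) = 56.6392
d((-16, -3), (10, 13)) = 30.5287
d((-16, -3), (9, 16)) = 31.4006
d((10, 13), (9, 16)) = 3.1623 <-- minimum

Closest pair: (10, 13) and (9, 16) with distance 3.1623

The closest pair is (10, 13) and (9, 16) with Euclidean distance 3.1623. For 7 points, brute-force pairwise comparison is shown above. For large n, the divide-and-conquer algorithm (sort by x, recurse on halves, check the dividing strip) achieves O(n log n).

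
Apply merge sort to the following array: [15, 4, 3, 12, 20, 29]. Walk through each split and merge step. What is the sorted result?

Merge sort trace:

Split: [15, 4, 3, 12, 20, 29] -> [15, 4, 3] and [12, 20, 29]
  Split: [15, 4, 3] -> [15] and [4, 3]
    Split: [4, 3] -> [4] and [3]
    Merge: [4] + [3] -> [3, 4]
  Merge: [15] + [3, 4] -> [3, 4, 15]
  Split: [12, 20, 29] -> [12] and [20, 29]
    Split: [20, 29] -> [20] and [29]
    Merge: [20] + [29] -> [20, 29]
  Merge: [12] + [20, 29] -> [12, 20, 29]
Merge: [3, 4, 15] + [12, 20, 29] -> [3, 4, 12, 15, 20, 29]

Final sorted array: [3, 4, 12, 15, 20, 29]

The merge sort proceeds by recursively splitting the array and merging sorted halves.
After all merges, the sorted array is [3, 4, 12, 15, 20, 29].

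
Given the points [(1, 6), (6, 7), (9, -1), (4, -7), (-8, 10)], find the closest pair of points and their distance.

Computing all pairwise distances among 5 points:

d((1, 6), (6, 7)) = 5.099 <-- minimum
d((1, 6), (9, -1)) = 10.6301
d((1, 6), (4, -7)) = 13.3417
d((1, 6), (-8, 10)) = 9.8489
d((6, 7), (9, -1)) = 8.544
d((6, 7), (4, -7)) = 14.1421
d((6, 7), (-8, 10)) = 14.3178
d((9, -1), (4, -7)) = 7.8102
d((9, -1), (-8, 10)) = 20.2485
d((4, -7), (-8, 10)) = 20.8087

Closest pair: (1, 6) and (6, 7) with distance 5.099

The closest pair is (1, 6) and (6, 7) with Euclidean distance 5.099. For 5 points, brute-force pairwise comparison is shown above. For large n, the divide-and-conquer algorithm (sort by x, recurse on halves, check the dividing strip) achieves O(n log n).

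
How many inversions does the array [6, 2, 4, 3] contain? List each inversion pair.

Finding inversions in [6, 2, 4, 3]:

(0, 1): arr[0]=6 > arr[1]=2
(0, 2): arr[0]=6 > arr[2]=4
(0, 3): arr[0]=6 > arr[3]=3
(2, 3): arr[2]=4 > arr[3]=3

Total inversions: 4

The array has 4 inversion(s): (0,1), (0,2), (0,3), (2,3). Each pair (i,j) satisfies i < j and arr[i] > arr[j].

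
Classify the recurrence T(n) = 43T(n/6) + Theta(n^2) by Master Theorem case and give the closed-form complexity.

Master Theorem for T(n) = 43T(n/6) + O(n^2):

a = 43, b = 6, c = 2
log_b(a) = log_6(43) = 2.0992

Case 1: c = 2 < log_6(43) = 2.0992
T(n) = O(n^(log_6 43))

For T(n) = 43T(n/6) + O(n^2): log_6(43) = 2.0992. This is Case 1 of the Master Theorem (c < log_b(a), work dominated by leaves), giving O(n^(log_6 43)).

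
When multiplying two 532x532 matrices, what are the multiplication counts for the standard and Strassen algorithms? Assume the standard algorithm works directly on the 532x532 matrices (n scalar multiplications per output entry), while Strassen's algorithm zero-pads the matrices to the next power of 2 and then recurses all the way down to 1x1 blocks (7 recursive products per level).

Matrix multiplication for 532x532 matrices:

Strassen's algorithm requires power-of-2 dimensions. Pad 532x532 to 1024x1024 (next power of 2).

Standard algorithm: 532^3 = 150568768 multiplications
Strassen's algorithm: 7^(log2(1024)) = 7^10 = 282475249 multiplications
Difference: 150568768 - 282475249 = -131906481 (Strassen uses MORE here due to padding overhead — for small or just-over-power-of-2 n, padding can outweigh the per-level savings)

Standard: 150568768 multiplications (532^3). Strassen: 282475249 multiplications (7^10, after padding to 1024x1024). Strassen reduces 8 recursive multiplications to 7 at each level.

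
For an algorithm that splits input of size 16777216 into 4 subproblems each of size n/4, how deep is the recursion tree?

For divide and conquer with division factor 4:

Problem sizes at each level:
Level 0: 16777216
Level 1: 4194304
Level 2: 1048576
Level 3: 262144
Level 4: 65536
Level 5: 16384
Level 6: 4096
Level 7: 1024
Level 8: 256
Level 9: 64
Level 10: 16
Level 11: 4
Level 12: 1

The root is level 0 and the size-1 base case is level 12 (the tree spans levels 0 through 12, i.e. 13 levels counting the root), so the depth is the number of divisions: log_4(16777216) = 12

The recursion tree depth is log_4(16777216) = 12. At each level, the problem size is divided by 4, so it takes 12 divisions to reduce to a base case of size 1. The algorithm makes 4 recursive calls at each level.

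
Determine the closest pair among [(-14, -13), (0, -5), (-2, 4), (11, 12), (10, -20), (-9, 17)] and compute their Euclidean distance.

Computing all pairwise distances among 6 points:

d((-14, -13), (0, -5)) = 16.1245
d((-14, -13), (-2, 4)) = 20.8087
d((-14, -13), (11, 12)) = 35.3553
d((-14, -13), (10, -20)) = 25.0
d((-14, -13), (-9, 17)) = 30.4138
d((0, -5), (-2, 4)) = 9.2195 <-- minimum
d((0, -5), (11, 12)) = 20.2485
d((0, -5), (10, -20)) = 18.0278
d((0, -5), (-9, 17)) = 23.7697
d((-2, 4), (11, 12)) = 15.2643
d((-2, 4), (10, -20)) = 26.8328
d((-2, 4), (-9, 17)) = 14.7648
d((11, 12), (10, -20)) = 32.0156
d((11, 12), (-9, 17)) = 20.6155
d((10, -20), (-9, 17)) = 41.5933

Closest pair: (0, -5) and (-2, 4) with distance 9.2195

The closest pair is (0, -5) and (-2, 4) with Euclidean distance 9.2195. For 6 points, brute-force pairwise comparison is shown above. For large n, the divide-and-conquer algorithm (sort by x, recurse on halves, check the dividing strip) achieves O(n log n).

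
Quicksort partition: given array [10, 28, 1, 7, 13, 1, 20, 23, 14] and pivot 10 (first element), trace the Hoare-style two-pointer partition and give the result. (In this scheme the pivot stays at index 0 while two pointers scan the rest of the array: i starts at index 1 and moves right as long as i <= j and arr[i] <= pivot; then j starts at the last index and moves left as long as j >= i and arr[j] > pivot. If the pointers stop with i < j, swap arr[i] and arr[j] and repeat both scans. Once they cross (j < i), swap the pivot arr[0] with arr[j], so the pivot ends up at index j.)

Hoare-style two-pointer partition with pivot = 10:

Initial array: [10, 28, 1, 7, 13, 1, 20, 23, 14]

Pointers start at i = 1, j = 8.
i stops at index 1 (arr[1]=28 > 10), j stops at index 5 (arr[5]=1 <= 10): swap arr[1] and arr[5], array becomes [10, 1, 1, 7, 13, 28, 20, 23, 14]
i ends at 4, j ends at 3: the pointers have crossed (j < i), so scanning stops.

Swap pivot arr[0] with arr[3] to place pivot at position 3: [7, 1, 1, 10, 13, 28, 20, 23, 14]
Pivot position: 3

After partitioning with pivot 10, the array becomes [7, 1, 1, 10, 13, 28, 20, 23, 14]. The pivot is placed at index 3. All elements to the left of the pivot are <= 10, and all elements to the right are > 10.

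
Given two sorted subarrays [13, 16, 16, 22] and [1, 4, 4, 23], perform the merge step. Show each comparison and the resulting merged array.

Merging process:

Compare 13 vs 1: take 1 from right. Merged: [1]
Compare 13 vs 4: take 4 from right. Merged: [1, 4]
Compare 13 vs 4: take 4 from right. Merged: [1, 4, 4]
Compare 13 vs 23: take 13 from left. Merged: [1, 4, 4, 13]
Compare 16 vs 23: take 16 from left. Merged: [1, 4, 4, 13, 16]
Compare 16 vs 23: take 16 from left. Merged: [1, 4, 4, 13, 16, 16]
Compare 22 vs 23: take 22 from left. Merged: [1, 4, 4, 13, 16, 16, 22]
Append remaining from right: [23]. Merged: [1, 4, 4, 13, 16, 16, 22, 23]

Final merged array: [1, 4, 4, 13, 16, 16, 22, 23]
Total comparisons: 7

The merged array is [1, 4, 4, 13, 16, 16, 22, 23], requiring 7 comparisons. The merge step runs in O(n) time where n is the total number of elements.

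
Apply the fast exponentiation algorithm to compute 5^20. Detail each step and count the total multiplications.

Computing 5^20 by squaring (build up from 5^1; each line after the first costs one multiplication):

5^1 = 5
5^2 = (5^1)^2 = 5^2 = 25
5^4 = (5^2)^2 = 25^2 = 625
5^5 = 5 * 5^4 = 5 * 625 = 3125
5^10 = (5^5)^2 = 3125^2 = 9765625
5^20 = (5^10)^2 = 9765625^2 = 95367431640625

Result: 95367431640625
Multiplications needed: 5 (5 lines after 5^1)

5^20 = 95367431640625. Using exponentiation by squaring, this requires 5 multiplications. The key idea: if the exponent is even, square the half-power; if odd, multiply by the base once.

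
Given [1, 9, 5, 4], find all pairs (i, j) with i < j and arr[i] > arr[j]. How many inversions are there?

Finding inversions in [1, 9, 5, 4]:

(1, 2): arr[1]=9 > arr[2]=5
(1, 3): arr[1]=9 > arr[3]=4
(2, 3): arr[2]=5 > arr[3]=4

Total inversions: 3

The array has 3 inversion(s): (1,2), (1,3), (2,3). Each pair (i,j) satisfies i < j and arr[i] > arr[j].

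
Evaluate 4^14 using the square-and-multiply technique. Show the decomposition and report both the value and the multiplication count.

Computing 4^14 by squaring (build up from 4^1; each line after the first costs one multiplication):

4^1 = 4
4^2 = (4^1)^2 = 4^2 = 16
4^3 = 4 * 4^2 = 4 * 16 = 64
4^6 = (4^3)^2 = 64^2 = 4096
4^7 = 4 * 4^6 = 4 * 4096 = 16384
4^14 = (4^7)^2 = 16384^2 = 268435456

Result: 268435456
Multiplications needed: 5 (5 lines after 4^1)

4^14 = 268435456. Using exponentiation by squaring, this requires 5 multiplications. The key idea: if the exponent is even, square the half-power; if odd, multiply by the base once.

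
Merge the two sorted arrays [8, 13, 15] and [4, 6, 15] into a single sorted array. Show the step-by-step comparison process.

Merging process:

Compare 8 vs 4: take 4 from right. Merged: [4]
Compare 8 vs 6: take 6 from right. Merged: [4, 6]
Compare 8 vs 15: take 8 from left. Merged: [4, 6, 8]
Compare 13 vs 15: take 13 from left. Merged: [4, 6, 8, 13]
Compare 15 vs 15: take 15 from left. Merged: [4, 6, 8, 13, 15]
Append remaining from right: [15]. Merged: [4, 6, 8, 13, 15, 15]

Final merged array: [4, 6, 8, 13, 15, 15]
Total comparisons: 5

The merged array is [4, 6, 8, 13, 15, 15], requiring 5 comparisons. The merge step runs in O(n) time where n is the total number of elements.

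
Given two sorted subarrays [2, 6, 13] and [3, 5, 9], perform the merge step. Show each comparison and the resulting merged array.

Merging process:

Compare 2 vs 3: take 2 from left. Merged: [2]
Compare 6 vs 3: take 3 from right. Merged: [2, 3]
Compare 6 vs 5: take 5 from right. Merged: [2, 3, 5]
Compare 6 vs 9: take 6 from left. Merged: [2, 3, 5, 6]
Compare 13 vs 9: take 9 from right. Merged: [2, 3, 5, 6, 9]
Append remaining from left: [13]. Merged: [2, 3, 5, 6, 9, 13]

Final merged array: [2, 3, 5, 6, 9, 13]
Total comparisons: 5

The merged array is [2, 3, 5, 6, 9, 13], requiring 5 comparisons. The merge step runs in O(n) time where n is the total number of elements.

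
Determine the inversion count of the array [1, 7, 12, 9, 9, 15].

Finding inversions in [1, 7, 12, 9, 9, 15]:

(2, 3): arr[2]=12 > arr[3]=9
(2, 4): arr[2]=12 > arr[4]=9

Total inversions: 2

The array has 2 inversion(s): (2,3), (2,4). Each pair (i,j) satisfies i < j and arr[i] > arr[j].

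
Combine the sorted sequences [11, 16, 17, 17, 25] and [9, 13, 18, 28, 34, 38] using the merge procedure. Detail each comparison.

Merging process:

Compare 11 vs 9: take 9 from right. Merged: [9]
Compare 11 vs 13: take 11 from left. Merged: [9, 11]
Compare 16 vs 13: take 13 from right. Merged: [9, 11, 13]
Compare 16 vs 18: take 16 from left. Merged: [9, 11, 13, 16]
Compare 17 vs 18: take 17 from left. Merged: [9, 11, 13, 16, 17]
Compare 17 vs 18: take 17 from left. Merged: [9, 11, 13, 16, 17, 17]
Compare 25 vs 18: take 18 from right. Merged: [9, 11, 13, 16, 17, 17, 18]
Compare 25 vs 28: take 25 from left. Merged: [9, 11, 13, 16, 17, 17, 18, 25]
Append remaining from right: [28, 34, 38]. Merged: [9, 11, 13, 16, 17, 17, 18, 25, 28, 34, 38]

Final merged array: [9, 11, 13, 16, 17, 17, 18, 25, 28, 34, 38]
Total comparisons: 8

The merged array is [9, 11, 13, 16, 17, 17, 18, 25, 28, 34, 38], requiring 8 comparisons. The merge step runs in O(n) time where n is the total number of elements.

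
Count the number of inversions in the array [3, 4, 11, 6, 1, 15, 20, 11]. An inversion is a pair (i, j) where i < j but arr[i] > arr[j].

Finding inversions in [3, 4, 11, 6, 1, 15, 20, 11]:

(0, 4): arr[0]=3 > arr[4]=1
(1, 4): arr[1]=4 > arr[4]=1
(2, 3): arr[2]=11 > arr[3]=6
(2, 4): arr[2]=11 > arr[4]=1
(3, 4): arr[3]=6 > arr[4]=1
(5, 7): arr[5]=15 > arr[7]=11
(6, 7): arr[6]=20 > arr[7]=11

Total inversions: 7

The array has 7 inversion(s): (0,4), (1,4), (2,3), (2,4), (3,4), (5,7), (6,7). Each pair (i,j) satisfies i < j and arr[i] > arr[j].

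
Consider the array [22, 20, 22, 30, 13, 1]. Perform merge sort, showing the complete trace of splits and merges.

Merge sort trace:

Split: [22, 20, 22, 30, 13, 1] -> [22, 20, 22] and [30, 13, 1]
  Split: [22, 20, 22] -> [22] and [20, 22]
    Split: [20, 22] -> [20] and [22]
    Merge: [20] + [22] -> [20, 22]
  Merge: [22] + [20, 22] -> [20, 22, 22]
  Split: [30, 13, 1] -> [30] and [13, 1]
    Split: [13, 1] -> [13] and [1]
    Merge: [13] + [1] -> [1, 13]
  Merge: [30] + [1, 13] -> [1, 13, 30]
Merge: [20, 22, 22] + [1, 13, 30] -> [1, 13, 20, 22, 22, 30]

Final sorted array: [1, 13, 20, 22, 22, 30]

The merge sort proceeds by recursively splitting the array and merging sorted halves.
After all merges, the sorted array is [1, 13, 20, 22, 22, 30].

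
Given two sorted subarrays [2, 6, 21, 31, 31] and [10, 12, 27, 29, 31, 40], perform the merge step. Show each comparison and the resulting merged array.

Merging process:

Compare 2 vs 10: take 2 from left. Merged: [2]
Compare 6 vs 10: take 6 from left. Merged: [2, 6]
Compare 21 vs 10: take 10 from right. Merged: [2, 6, 10]
Compare 21 vs 12: take 12 from right. Merged: [2, 6, 10, 12]
Compare 21 vs 27: take 21 from left. Merged: [2, 6, 10, 12, 21]
Compare 31 vs 27: take 27 from right. Merged: [2, 6, 10, 12, 21, 27]
Compare 31 vs 29: take 29 from right. Merged: [2, 6, 10, 12, 21, 27, 29]
Compare 31 vs 31: take 31 from left. Merged: [2, 6, 10, 12, 21, 27, 29, 31]
Compare 31 vs 31: take 31 from left. Merged: [2, 6, 10, 12, 21, 27, 29, 31, 31]
Append remaining from right: [31, 40]. Merged: [2, 6, 10, 12, 21, 27, 29, 31, 31, 31, 40]

Final merged array: [2, 6, 10, 12, 21, 27, 29, 31, 31, 31, 40]
Total comparisons: 9

The merged array is [2, 6, 10, 12, 21, 27, 29, 31, 31, 31, 40], requiring 9 comparisons. The merge step runs in O(n) time where n is the total number of elements.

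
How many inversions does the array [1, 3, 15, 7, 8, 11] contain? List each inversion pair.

Finding inversions in [1, 3, 15, 7, 8, 11]:

(2, 3): arr[2]=15 > arr[3]=7
(2, 4): arr[2]=15 > arr[4]=8
(2, 5): arr[2]=15 > arr[5]=11

Total inversions: 3

The array has 3 inversion(s): (2,3), (2,4), (2,5). Each pair (i,j) satisfies i < j and arr[i] > arr[j].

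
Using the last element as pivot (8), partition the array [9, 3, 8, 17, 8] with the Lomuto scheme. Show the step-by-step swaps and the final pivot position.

Lomuto partition with pivot = 8:

Initial array: [9, 3, 8, 17, 8]

arr[0]=9 > 8: no swap
arr[1]=3 <= 8: swap with position 0, array becomes [3, 9, 8, 17, 8]
arr[2]=8 <= 8: swap with position 1, array becomes [3, 8, 9, 17, 8]
arr[3]=17 > 8: no swap

Place pivot at position 2: [3, 8, 8, 17, 9]
Pivot position: 2

After partitioning with pivot 8, the array becomes [3, 8, 8, 17, 9]. The pivot is placed at index 2. All elements to the left of the pivot are <= 8, and all elements to the right are > 8.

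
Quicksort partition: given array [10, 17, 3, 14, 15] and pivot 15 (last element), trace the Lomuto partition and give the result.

Lomuto partition with pivot = 15:

Initial array: [10, 17, 3, 14, 15]

arr[0]=10 <= 15: swap with position 0, array becomes [10, 17, 3, 14, 15]
arr[1]=17 > 15: no swap
arr[2]=3 <= 15: swap with position 1, array becomes [10, 3, 17, 14, 15]
arr[3]=14 <= 15: swap with position 2, array becomes [10, 3, 14, 17, 15]

Place pivot at position 3: [10, 3, 14, 15, 17]
Pivot position: 3

After partitioning with pivot 15, the array becomes [10, 3, 14, 15, 17]. The pivot is placed at index 3. All elements to the left of the pivot are <= 15, and all elements to the right are > 15.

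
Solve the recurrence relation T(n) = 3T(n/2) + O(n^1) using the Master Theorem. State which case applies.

Master Theorem for T(n) = 3T(n/2) + O(n^1):

a = 3, b = 2, c = 1
log_b(a) = log_2(3) = 1.5850

Case 1: c = 1 < log_2(3) = 1.5850
T(n) = O(n^(log_2 3))

For T(n) = 3T(n/2) + O(n^1): log_2(3) = 1.5850. This is Case 1 of the Master Theorem (c < log_b(a), work dominated by leaves), giving O(n^(log_2 3)).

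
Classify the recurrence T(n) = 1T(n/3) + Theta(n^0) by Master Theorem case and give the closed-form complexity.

Master Theorem for T(n) = 1T(n/3) + O(n^0):

a = 1, b = 3, c = 0
log_b(a) = log_3(1) = 0.0000

Case 2: c = 0 = log_3(1) = 0.0000
T(n) = O(n^0 log n) = O(log n)

For T(n) = 1T(n/3) + O(n^0): log_3(1) = 0.0000. This is Case 2 of the Master Theorem (c = log_b(a), equal work at all levels), giving O(log n).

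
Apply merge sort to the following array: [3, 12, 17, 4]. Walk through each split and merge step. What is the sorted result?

Merge sort trace:

Split: [3, 12, 17, 4] -> [3, 12] and [17, 4]
  Split: [3, 12] -> [3] and [12]
  Merge: [3] + [12] -> [3, 12]
  Split: [17, 4] -> [17] and [4]
  Merge: [17] + [4] -> [4, 17]
Merge: [3, 12] + [4, 17] -> [3, 4, 12, 17]

Final sorted array: [3, 4, 12, 17]

The merge sort proceeds by recursively splitting the array and merging sorted halves.
After all merges, the sorted array is [3, 4, 12, 17].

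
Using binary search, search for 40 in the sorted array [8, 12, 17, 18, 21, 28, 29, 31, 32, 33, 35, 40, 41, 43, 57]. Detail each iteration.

Binary search for 40 in [8, 12, 17, 18, 21, 28, 29, 31, 32, 33, 35, 40, 41, 43, 57]:

lo=0, hi=14, mid=7, arr[mid]=31 -> 31 < 40, search right half
lo=8, hi=14, mid=11, arr[mid]=40 -> Found target at index 11!

Binary search finds 40 at index 11 after 2 comparisons. The search repeatedly halves the search space by comparing with the middle element.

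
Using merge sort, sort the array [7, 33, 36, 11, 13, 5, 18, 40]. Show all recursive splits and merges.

Merge sort trace:

Split: [7, 33, 36, 11, 13, 5, 18, 40] -> [7, 33, 36, 11] and [13, 5, 18, 40]
  Split: [7, 33, 36, 11] -> [7, 33] and [36, 11]
    Split: [7, 33] -> [7] and [33]
    Merge: [7] + [33] -> [7, 33]
    Split: [36, 11] -> [36] and [11]
    Merge: [36] + [11] -> [11, 36]
  Merge: [7, 33] + [11, 36] -> [7, 11, 33, 36]
  Split: [13, 5, 18, 40] -> [13, 5] and [18, 40]
    Split: [13, 5] -> [13] and [5]
    Merge: [13] + [5] -> [5, 13]
    Split: [18, 40] -> [18] and [40]
    Merge: [18] + [40] -> [18, 40]
  Merge: [5, 13] + [18, 40] -> [5, 13, 18, 40]
Merge: [7, 11, 33, 36] + [5, 13, 18, 40] -> [5, 7, 11, 13, 18, 33, 36, 40]

Final sorted array: [5, 7, 11, 13, 18, 33, 36, 40]

The merge sort proceeds by recursively splitting the array and merging sorted halves.
After all merges, the sorted array is [5, 7, 11, 13, 18, 33, 36, 40].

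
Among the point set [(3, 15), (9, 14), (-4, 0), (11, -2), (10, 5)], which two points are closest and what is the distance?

Computing all pairwise distances among 5 points:

d((3, 15), (9, 14)) = 6.0828 <-- minimum
d((3, 15), (-4, 0)) = 16.5529
d((3, 15), (11, -2)) = 18.7883
d((3, 15), (10, 5)) = 12.2066
d((9, 14), (-4, 0)) = 19.105
d((9, 14), (11, -2)) = 16.1245
d((9, 14), (10, 5)) = 9.0554
d((-4, 0), (11, -2)) = 15.1327
d((-4, 0), (10, 5)) = 14.8661
d((11, -2), (10, 5)) = 7.0711

Closest pair: (3, 15) and (9, 14) with distance 6.0828

The closest pair is (3, 15) and (9, 14) with Euclidean distance 6.0828. For 5 points, brute-force pairwise comparison is shown above. For large n, the divide-and-conquer algorithm (sort by x, recurse on halves, check the dividing strip) achieves O(n log n).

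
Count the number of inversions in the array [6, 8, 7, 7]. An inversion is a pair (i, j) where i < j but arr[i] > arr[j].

Finding inversions in [6, 8, 7, 7]:

(1, 2): arr[1]=8 > arr[2]=7
(1, 3): arr[1]=8 > arr[3]=7

Total inversions: 2

The array has 2 inversion(s): (1,2), (1,3). Each pair (i,j) satisfies i < j and arr[i] > arr[j].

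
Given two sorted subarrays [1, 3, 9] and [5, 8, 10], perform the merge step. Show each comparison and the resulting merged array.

Merging process:

Compare 1 vs 5: take 1 from left. Merged: [1]
Compare 3 vs 5: take 3 from left. Merged: [1, 3]
Compare 9 vs 5: take 5 from right. Merged: [1, 3, 5]
Compare 9 vs 8: take 8 from right. Merged: [1, 3, 5, 8]
Compare 9 vs 10: take 9 from left. Merged: [1, 3, 5, 8, 9]
Append remaining from right: [10]. Merged: [1, 3, 5, 8, 9, 10]

Final merged array: [1, 3, 5, 8, 9, 10]
Total comparisons: 5

The merged array is [1, 3, 5, 8, 9, 10], requiring 5 comparisons. The merge step runs in O(n) time where n is the total number of elements.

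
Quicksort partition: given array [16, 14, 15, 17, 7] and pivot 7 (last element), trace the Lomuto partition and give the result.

Lomuto partition with pivot = 7:

Initial array: [16, 14, 15, 17, 7]

arr[0]=16 > 7: no swap
arr[1]=14 > 7: no swap
arr[2]=15 > 7: no swap
arr[3]=17 > 7: no swap

Place pivot at position 0: [7, 14, 15, 17, 16]
Pivot position: 0

After partitioning with pivot 7, the array becomes [7, 14, 15, 17, 16]. The pivot is placed at index 0. All elements to the left of the pivot are <= 7, and all elements to the right are > 7.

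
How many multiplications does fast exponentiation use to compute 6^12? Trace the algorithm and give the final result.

Computing 6^12 by squaring (build up from 6^1; each line after the first costs one multiplication):

6^1 = 6
6^2 = (6^1)^2 = 6^2 = 36
6^3 = 6 * 6^2 = 6 * 36 = 216
6^6 = (6^3)^2 = 216^2 = 46656
6^12 = (6^6)^2 = 46656^2 = 2176782336

Result: 2176782336
Multiplications needed: 4 (4 lines after 6^1)

6^12 = 2176782336. Using exponentiation by squaring, this requires 4 multiplications. The key idea: if the exponent is even, square the half-power; if odd, multiply by the base once.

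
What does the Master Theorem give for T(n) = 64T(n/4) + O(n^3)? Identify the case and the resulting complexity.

Master Theorem for T(n) = 64T(n/4) + O(n^3):

a = 64, b = 4, c = 3
log_b(a) = log_4(64) = 3.0000

Case 2: c = 3 = log_4(64) = 3.0000
T(n) = O(n^3 log n) = O(n^3 log n)

For T(n) = 64T(n/4) + O(n^3): log_4(64) = 3.0000. This is Case 2 of the Master Theorem (c = log_b(a), equal work at all levels), giving O(n^3 log n).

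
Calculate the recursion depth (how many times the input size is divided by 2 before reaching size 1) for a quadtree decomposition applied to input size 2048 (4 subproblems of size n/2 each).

For divide and conquer with division factor 2:

Problem sizes at each level:
Level 0: 2048
Level 1: 1024
Level 2: 512
Level 3: 256
Level 4: 128
Level 5: 64
Level 6: 32
Level 7: 16
Level 8: 8
Level 9: 4
Level 10: 2
Level 11: 1

The root is level 0 and the size-1 base case is level 11 (the tree spans levels 0 through 11, i.e. 12 levels counting the root), so the depth is the number of divisions: log_2(2048) = 11

The recursion tree depth is log_2(2048) = 11. At each level, the problem size is divided by 2, so it takes 11 divisions to reduce to a base case of size 1. The algorithm makes 4 recursive calls at each level.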